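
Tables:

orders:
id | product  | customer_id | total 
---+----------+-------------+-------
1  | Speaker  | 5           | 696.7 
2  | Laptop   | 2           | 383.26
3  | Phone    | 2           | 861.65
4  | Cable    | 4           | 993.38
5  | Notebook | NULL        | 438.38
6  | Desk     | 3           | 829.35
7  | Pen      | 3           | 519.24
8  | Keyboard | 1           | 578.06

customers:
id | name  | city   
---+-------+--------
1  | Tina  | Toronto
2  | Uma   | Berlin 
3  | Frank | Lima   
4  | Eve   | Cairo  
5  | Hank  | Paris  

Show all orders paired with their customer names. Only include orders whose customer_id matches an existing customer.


INNER JOIN keeps only orders rows whose customer_id matches an id in customers. Walk through each order:
  - order 1 (Speaker): customer_id=5 -> matches Hank
  - order 2 (Laptop): customer_id=2 -> matches Uma
  - order 3 (Phone): customer_id=2 -> matches Uma
  - order 4 (Cable): customer_id=4 -> matches Eve
  - order 5 (Notebook): customer_id=NULL, no match -> dropped
  - order 6 (Desk): customer_id=3 -> matches Frank
  - order 7 (Pen): customer_id=3 -> matches Frank
  - order 8 (Keyboard): customer_id=1 -> matches Tina
So 1 of 8 rows is dropped.

SQL:
SELECT a.product, b.name AS customer
FROM orders a
INNER JOIN customers b ON a.customer_id = b.id

Result:
product  | customer
---------+---------
Speaker  | Hank    
Laptop   | Uma     
Phone    | Uma     
Cable    | Eve     
Desk     | Frank   
Pen      | Frank   
Keyboard | Tina    


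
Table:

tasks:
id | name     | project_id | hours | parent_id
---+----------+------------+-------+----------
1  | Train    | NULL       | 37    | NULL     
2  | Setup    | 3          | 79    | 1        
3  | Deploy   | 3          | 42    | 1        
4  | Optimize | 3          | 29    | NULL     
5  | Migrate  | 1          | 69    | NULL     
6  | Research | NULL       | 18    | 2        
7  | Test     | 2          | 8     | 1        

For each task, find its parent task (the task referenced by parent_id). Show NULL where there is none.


This is a self-join: tasks is joined to a second copy of itself, matching each row's parent_id to another row's id. Use LEFT JOIN so rows with parent_id=NULL are kept.
  - task 1 (Train): parent_id=NULL -> NULL
  - task 2 (Setup): parent_id=1 -> Train
  - task 3 (Deploy): parent_id=1 -> Train
  - task 4 (Optimize): parent_id=NULL -> NULL
  - task 5 (Migrate): parent_id=NULL -> NULL
  - task 6 (Research): parent_id=2 -> Setup
  - task 7 (Test): parent_id=1 -> Train

SQL:
SELECT a.name AS item, b.name AS parent
FROM tasks a
LEFT JOIN tasks b ON a.parent_id = b.id

Result:
item     | parent
---------+-------
Train    | NULL  
Setup    | Train 
Deploy   | Train 
Optimize | NULL  
Migrate  | NULL  
Research | Setup 
Test     | Train 


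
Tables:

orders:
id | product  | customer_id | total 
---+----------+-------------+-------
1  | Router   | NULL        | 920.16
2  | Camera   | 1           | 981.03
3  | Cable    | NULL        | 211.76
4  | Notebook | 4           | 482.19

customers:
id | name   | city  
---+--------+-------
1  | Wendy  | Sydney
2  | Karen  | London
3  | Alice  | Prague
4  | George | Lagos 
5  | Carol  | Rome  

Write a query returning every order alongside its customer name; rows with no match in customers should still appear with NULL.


LEFT JOIN keeps every row from orders (the left table); where customer_id has no match in customers, the customer columns become NULL. Walk through each order:
  - order 1 (Router): customer_id=NULL, no match -> kept with NULL
  - order 2 (Camera): customer_id=1 -> matches Wendy
  - order 3 (Cable): customer_id=NULL, no match -> kept with NULL
  - order 4 (Notebook): customer_id=4 -> matches George
All 4 rows appear; 2 have NULL customer.

SQL:
SELECT a.product, b.name AS customer
FROM orders a
LEFT JOIN customers b ON a.customer_id = b.id

Result:
product  | customer
---------+---------
Router   | NULL    
Camera   | Wendy   
Cable    | NULL    
Notebook | George  


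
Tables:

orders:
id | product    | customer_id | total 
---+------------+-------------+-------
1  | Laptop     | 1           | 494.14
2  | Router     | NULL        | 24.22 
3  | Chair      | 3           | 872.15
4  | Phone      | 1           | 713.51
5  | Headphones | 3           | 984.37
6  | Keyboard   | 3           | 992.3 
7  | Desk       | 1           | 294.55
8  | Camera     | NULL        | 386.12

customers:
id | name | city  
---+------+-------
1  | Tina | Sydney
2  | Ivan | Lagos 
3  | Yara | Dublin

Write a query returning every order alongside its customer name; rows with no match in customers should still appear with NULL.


LEFT JOIN keeps every row from orders (the left table); where customer_id has no match in customers, the customer columns become NULL. Walk through each order:
  - order 1 (Laptop): customer_id=1 -> matches Tina
  - order 2 (Router): customer_id=NULL, no match -> kept with NULL
  - order 3 (Chair): customer_id=3 -> matches Yara
  - order 4 (Phone): customer_id=1 -> matches Tina
  - order 5 (Headphones): customer_id=3 -> matches Yara
  - order 6 (Keyboard): customer_id=3 -> matches Yara
  - order 7 (Desk): customer_id=1 -> matches Tina
  - order 8 (Camera): customer_id=NULL, no match -> kept with NULL
All 8 rows appear; 2 have NULL customer.

SQL:
SELECT a.product, b.name AS customer
FROM orders a
LEFT JOIN customers b ON a.customer_id = b.id

Result:
product    | customer
-----------+---------
Laptop     | Tina    
Router     | NULL    
Chair      | Yara    
Phone      | Tina    
Headphones | Yara    
Keyboard   | Yara    
Desk       | Tina    
Camera     | NULL    


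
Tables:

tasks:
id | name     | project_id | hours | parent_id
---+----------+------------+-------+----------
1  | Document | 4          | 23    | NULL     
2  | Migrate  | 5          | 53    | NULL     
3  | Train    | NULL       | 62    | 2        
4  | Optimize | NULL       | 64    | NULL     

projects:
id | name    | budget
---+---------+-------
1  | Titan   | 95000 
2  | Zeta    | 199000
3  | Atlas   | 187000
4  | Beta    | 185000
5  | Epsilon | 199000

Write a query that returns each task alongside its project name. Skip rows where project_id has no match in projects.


INNER JOIN keeps only tasks rows whose project_id matches an id in projects. Walk through each task:
  - task 1 (Document): project_id=4 -> matches Beta
  - task 2 (Migrate): project_id=5 -> matches Epsilon
  - task 3 (Train): project_id=NULL, no match -> dropped
  - task 4 (Optimize): project_id=NULL, no match -> dropped
So 2 of 4 rows are dropped.

SQL:
SELECT a.name, b.name AS project
FROM tasks a
INNER JOIN projects b ON a.project_id = b.id

Result:
name     | project
---------+--------
Document | Beta   
Migrate  | Epsilon


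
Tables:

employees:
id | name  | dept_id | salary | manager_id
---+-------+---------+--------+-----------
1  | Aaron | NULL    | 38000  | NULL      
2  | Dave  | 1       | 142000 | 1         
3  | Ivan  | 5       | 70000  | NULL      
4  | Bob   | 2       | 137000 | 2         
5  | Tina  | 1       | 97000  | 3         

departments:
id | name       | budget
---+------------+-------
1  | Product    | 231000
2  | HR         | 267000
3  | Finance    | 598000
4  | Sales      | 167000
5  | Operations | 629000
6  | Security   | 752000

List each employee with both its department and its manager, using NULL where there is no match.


Two LEFT JOINs from the same base table employees: one to departments via dept_id, one to employees itself via manager_id. Both are LEFT so every employee is preserved.
Match against departments:
  - employee 1 (Aaron): dept_id=NULL, no match -> kept with NULL
  - employee 2 (Dave): dept_id=1 -> matches Product
  - employee 3 (Ivan): dept_id=5 -> matches Operations
  - employee 4 (Bob): dept_id=2 -> matches HR
  - employee 5 (Tina): dept_id=1 -> matches Product
Match against employees (self):
  - employee 1 (Aaron): manager_id=NULL -> NULL
  - employee 2 (Dave): manager_id=1 -> Aaron
  - employee 3 (Ivan): manager_id=NULL -> NULL
  - employee 4 (Bob): manager_id=2 -> Dave
  - employee 5 (Tina): manager_id=3 -> Ivan

SQL:
SELECT a.name, b.name AS department, c.name AS manager
FROM employees a
LEFT JOIN departments b ON a.dept_id = b.id
LEFT JOIN employees c ON a.manager_id = c.id

Result:
name  | department | manager
------+------------+--------
Aaron | NULL       | NULL   
Dave  | Product    | Aaron  
Ivan  | Operations | NULL   
Bob   | HR         | Dave   
Tina  | Product    | Ivan   


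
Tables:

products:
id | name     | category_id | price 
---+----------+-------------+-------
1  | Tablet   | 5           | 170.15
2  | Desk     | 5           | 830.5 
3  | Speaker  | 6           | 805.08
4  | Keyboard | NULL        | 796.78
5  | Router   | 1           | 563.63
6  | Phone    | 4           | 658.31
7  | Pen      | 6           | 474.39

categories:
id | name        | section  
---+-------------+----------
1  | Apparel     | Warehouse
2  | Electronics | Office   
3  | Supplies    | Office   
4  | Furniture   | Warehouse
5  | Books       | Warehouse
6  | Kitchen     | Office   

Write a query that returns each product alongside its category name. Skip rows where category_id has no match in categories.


INNER JOIN keeps only products rows whose category_id matches an id in categories. Walk through each product:
  - product 1 (Tablet): category_id=5 -> matches Books
  - product 2 (Desk): category_id=5 -> matches Books
  - product 3 (Speaker): category_id=6 -> matches Kitchen
  - product 4 (Keyboard): category_id=NULL, no match -> dropped
  - product 5 (Router): category_id=1 -> matches Apparel
  - product 6 (Phone): category_id=4 -> matches Furniture
  - product 7 (Pen): category_id=6 -> matches Kitchen
So 1 of 7 rows is dropped.

SQL:
SELECT a.name, b.name AS category
FROM products a
INNER JOIN categories b ON a.category_id = b.id

Result:
name    | category 
--------+----------
Tablet  | Books    
Desk    | Books    
Speaker | Kitchen  
Router  | Apparel  
Phone   | Furniture
Pen     | Kitchen  


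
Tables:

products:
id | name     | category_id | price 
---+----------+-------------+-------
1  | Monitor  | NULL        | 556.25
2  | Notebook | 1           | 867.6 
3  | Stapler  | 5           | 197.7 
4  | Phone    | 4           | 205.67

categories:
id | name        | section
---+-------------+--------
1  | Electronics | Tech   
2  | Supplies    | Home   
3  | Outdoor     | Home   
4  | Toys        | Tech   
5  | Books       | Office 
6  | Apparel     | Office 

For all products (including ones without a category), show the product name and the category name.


LEFT JOIN keeps every row from products (the left table); where category_id has no match in categories, the category columns become NULL. Walk through each product:
  - product 1 (Monitor): category_id=NULL, no match -> kept with NULL
  - product 2 (Notebook): category_id=1 -> matches Electronics
  - product 3 (Stapler): category_id=5 -> matches Books
  - product 4 (Phone): category_id=4 -> matches Toys
All 4 rows appear; 1 has NULL category.

SQL:
SELECT a.name, b.name AS category
FROM products a
LEFT JOIN categories b ON a.category_id = b.id

Result:
name     | category   
---------+------------
Monitor  | NULL       
Notebook | Electronics
Stapler  | Books      
Phone    | Toys       


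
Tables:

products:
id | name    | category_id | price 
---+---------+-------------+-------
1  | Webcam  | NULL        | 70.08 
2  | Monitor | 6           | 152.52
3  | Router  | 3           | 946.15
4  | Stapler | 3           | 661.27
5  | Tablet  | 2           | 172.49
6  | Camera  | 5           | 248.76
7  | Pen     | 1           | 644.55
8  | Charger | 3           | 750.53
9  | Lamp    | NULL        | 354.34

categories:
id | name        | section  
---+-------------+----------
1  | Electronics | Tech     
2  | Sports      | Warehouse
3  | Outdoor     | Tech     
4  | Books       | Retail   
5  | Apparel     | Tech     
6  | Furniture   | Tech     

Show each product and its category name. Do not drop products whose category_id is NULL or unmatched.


LEFT JOIN keeps every row from products (the left table); where category_id has no match in categories, the category columns become NULL. Walk through each product:
  - product 1 (Webcam): category_id=NULL, no match -> kept with NULL
  - product 2 (Monitor): category_id=6 -> matches Furniture
  - product 3 (Router): category_id=3 -> matches Outdoor
  - product 4 (Stapler): category_id=3 -> matches Outdoor
  - product 5 (Tablet): category_id=2 -> matches Sports
  - product 6 (Camera): category_id=5 -> matches Apparel
  - product 7 (Pen): category_id=1 -> matches Electronics
  - product 8 (Charger): category_id=3 -> matches Outdoor
  - product 9 (Lamp): category_id=NULL, no match -> kept with NULL
All 9 rows appear; 2 have NULL category.

SQL:
SELECT a.name, b.name AS category
FROM products a
LEFT JOIN categories b ON a.category_id = b.id

Result:
name    | category   
--------+------------
Webcam  | NULL       
Monitor | Furniture  
Router  | Outdoor    
Stapler | Outdoor    
Tablet  | Sports     
Camera  | Apparel    
Pen     | Electronics
Charger | Outdoor    
Lamp    | NULL       


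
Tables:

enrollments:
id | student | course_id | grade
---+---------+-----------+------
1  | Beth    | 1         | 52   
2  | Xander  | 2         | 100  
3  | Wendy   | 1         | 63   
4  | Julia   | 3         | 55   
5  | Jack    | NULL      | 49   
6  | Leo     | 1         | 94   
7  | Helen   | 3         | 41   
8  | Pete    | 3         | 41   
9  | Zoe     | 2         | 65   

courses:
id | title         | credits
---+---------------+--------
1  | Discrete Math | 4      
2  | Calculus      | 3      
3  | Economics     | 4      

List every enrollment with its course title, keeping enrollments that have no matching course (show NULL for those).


LEFT JOIN keeps every row from enrollments (the left table); where course_id has no match in courses, the course columns become NULL. Walk through each enrollment:
  - enrollment 1 (Beth): course_id=1 -> matches Discrete Math
  - enrollment 2 (Xander): course_id=2 -> matches Calculus
  - enrollment 3 (Wendy): course_id=1 -> matches Discrete Math
  - enrollment 4 (Julia): course_id=3 -> matches Economics
  - enrollment 5 (Jack): course_id=NULL, no match -> kept with NULL
  - enrollment 6 (Leo): course_id=1 -> matches Discrete Math
  - enrollment 7 (Helen): course_id=3 -> matches Economics
  - enrollment 8 (Pete): course_id=3 -> matches Economics
  - enrollment 9 (Zoe): course_id=2 -> matches Calculus
All 9 rows appear; 1 has NULL course.

SQL:
SELECT a.student, b.title AS course
FROM enrollments a
LEFT JOIN courses b ON a.course_id = b.id

Result:
student | course       
--------+--------------
Beth    | Discrete Math
Xander  | Calculus     
Wendy   | Discrete Math
Julia   | Economics    
Jack    | NULL         
Leo     | Discrete Math
Helen   | Economics    
Pete    | Economics    
Zoe     | Calculus     


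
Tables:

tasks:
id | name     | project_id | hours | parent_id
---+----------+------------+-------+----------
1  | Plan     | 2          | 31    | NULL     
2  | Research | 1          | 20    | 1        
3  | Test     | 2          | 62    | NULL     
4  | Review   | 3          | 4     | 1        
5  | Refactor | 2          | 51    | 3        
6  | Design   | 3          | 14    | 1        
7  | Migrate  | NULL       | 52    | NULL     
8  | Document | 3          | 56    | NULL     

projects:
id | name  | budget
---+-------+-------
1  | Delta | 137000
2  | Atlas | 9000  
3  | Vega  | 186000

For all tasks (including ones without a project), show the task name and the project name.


LEFT JOIN keeps every row from tasks (the left table); where project_id has no match in projects, the project columns become NULL. Walk through each task:
  - task 1 (Plan): project_id=2 -> matches Atlas
  - task 2 (Research): project_id=1 -> matches Delta
  - task 3 (Test): project_id=2 -> matches Atlas
  - task 4 (Review): project_id=3 -> matches Vega
  - task 5 (Refactor): project_id=2 -> matches Atlas
  - task 6 (Design): project_id=3 -> matches Vega
  - task 7 (Migrate): project_id=NULL, no match -> kept with NULL
  - task 8 (Document): project_id=3 -> matches Vega
All 8 rows appear; 1 has NULL project.

SQL:
SELECT a.name, b.name AS project
FROM tasks a
LEFT JOIN projects b ON a.project_id = b.id

Result:
name     | project
---------+--------
Plan     | Atlas  
Research | Delta  
Test     | Atlas  
Review   | Vega   
Refactor | Atlas  
Design   | Vega   
Migrate  | NULL   
Document | Vega   


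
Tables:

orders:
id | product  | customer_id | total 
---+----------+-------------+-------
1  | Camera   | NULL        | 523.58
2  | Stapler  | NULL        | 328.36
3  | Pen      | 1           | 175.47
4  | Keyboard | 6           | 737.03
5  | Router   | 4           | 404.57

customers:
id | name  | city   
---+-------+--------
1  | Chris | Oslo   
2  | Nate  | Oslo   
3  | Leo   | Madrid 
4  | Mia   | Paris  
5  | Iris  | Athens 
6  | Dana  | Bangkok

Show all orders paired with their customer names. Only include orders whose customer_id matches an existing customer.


INNER JOIN keeps only orders rows whose customer_id matches an id in customers. Walk through each order:
  - order 1 (Camera): customer_id=NULL, no match -> dropped
  - order 2 (Stapler): customer_id=NULL, no match -> dropped
  - order 3 (Pen): customer_id=1 -> matches Chris
  - order 4 (Keyboard): customer_id=6 -> matches Dana
  - order 5 (Router): customer_id=4 -> matches Mia
So 2 of 5 rows are dropped.

SQL:
SELECT a.product, b.name AS customer
FROM orders a
INNER JOIN customers b ON a.customer_id = b.id

Result:
product  | customer
---------+---------
Pen      | Chris   
Keyboard | Dana    
Router   | Mia     


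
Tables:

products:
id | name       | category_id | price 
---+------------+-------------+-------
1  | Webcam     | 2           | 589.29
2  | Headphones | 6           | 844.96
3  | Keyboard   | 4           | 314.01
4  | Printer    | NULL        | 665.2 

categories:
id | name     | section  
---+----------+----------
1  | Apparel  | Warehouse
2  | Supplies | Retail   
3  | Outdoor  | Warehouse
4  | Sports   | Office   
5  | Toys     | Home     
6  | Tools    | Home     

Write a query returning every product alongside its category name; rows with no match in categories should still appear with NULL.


LEFT JOIN keeps every row from products (the left table); where category_id has no match in categories, the category columns become NULL. Walk through each product:
  - product 1 (Webcam): category_id=2 -> matches Supplies
  - product 2 (Headphones): category_id=6 -> matches Tools
  - product 3 (Keyboard): category_id=4 -> matches Sports
  - product 4 (Printer): category_id=NULL, no match -> kept with NULL
All 4 rows appear; 1 has NULL category.

SQL:
SELECT a.name, b.name AS category
FROM products a
LEFT JOIN categories b ON a.category_id = b.id

Result:
name       | category
-----------+---------
Webcam     | Supplies
Headphones | Tools   
Keyboard   | Sports  
Printer    | NULL    


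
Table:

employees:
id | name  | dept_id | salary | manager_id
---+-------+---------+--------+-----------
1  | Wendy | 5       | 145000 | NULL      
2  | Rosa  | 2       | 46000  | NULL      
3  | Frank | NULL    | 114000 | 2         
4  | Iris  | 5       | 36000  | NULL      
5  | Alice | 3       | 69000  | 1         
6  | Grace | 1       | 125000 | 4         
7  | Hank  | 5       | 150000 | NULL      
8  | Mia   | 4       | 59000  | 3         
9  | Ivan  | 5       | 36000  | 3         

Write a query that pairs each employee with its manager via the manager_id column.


This is a self-join: employees is joined to a second copy of itself, matching each row's manager_id to another row's id. Use LEFT JOIN so rows with manager_id=NULL are kept.
  - employee 1 (Wendy): manager_id=NULL -> NULL
  - employee 2 (Rosa): manager_id=NULL -> NULL
  - employee 3 (Frank): manager_id=2 -> Rosa
  - employee 4 (Iris): manager_id=NULL -> NULL
  - employee 5 (Alice): manager_id=1 -> Wendy
  - employee 6 (Grace): manager_id=4 -> Iris
  - employee 7 (Hank): manager_id=NULL -> NULL
  - employee 8 (Mia): manager_id=3 -> Frank
  - employee 9 (Ivan): manager_id=3 -> Frank

SQL:
SELECT a.name AS item, b.name AS manager
FROM employees a
LEFT JOIN employees b ON a.manager_id = b.id

Result:
item  | manager
------+--------
Wendy | NULL   
Rosa  | NULL   
Frank | Rosa   
Iris  | NULL   
Alice | Wendy  
Grace | Iris   
Hank  | NULL   
Mia   | Frank  
Ivan  | Frank  


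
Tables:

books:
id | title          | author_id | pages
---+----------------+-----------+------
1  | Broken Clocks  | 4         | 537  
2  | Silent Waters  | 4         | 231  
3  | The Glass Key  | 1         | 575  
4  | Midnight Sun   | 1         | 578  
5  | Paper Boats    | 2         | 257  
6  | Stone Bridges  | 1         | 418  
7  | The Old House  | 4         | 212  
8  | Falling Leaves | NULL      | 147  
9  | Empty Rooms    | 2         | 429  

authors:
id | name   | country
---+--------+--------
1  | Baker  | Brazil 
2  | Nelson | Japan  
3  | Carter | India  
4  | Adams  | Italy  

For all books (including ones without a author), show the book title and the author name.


LEFT JOIN keeps every row from books (the left table); where author_id has no match in authors, the author columns become NULL. Walk through each book:
  - book 1 (Broken Clocks): author_id=4 -> matches Adams
  - book 2 (Silent Waters): author_id=4 -> matches Adams
  - book 3 (The Glass Key): author_id=1 -> matches Baker
  - book 4 (Midnight Sun): author_id=1 -> matches Baker
  - book 5 (Paper Boats): author_id=2 -> matches Nelson
  - book 6 (Stone Bridges): author_id=1 -> matches Baker
  - book 7 (The Old House): author_id=4 -> matches Adams
  - book 8 (Falling Leaves): author_id=NULL, no match -> kept with NULL
  - book 9 (Empty Rooms): author_id=2 -> matches Nelson
All 9 rows appear; 1 has NULL author.

SQL:
SELECT a.title, b.name AS author
FROM books a
LEFT JOIN authors b ON a.author_id = b.id

Result:
title          | author
---------------+-------
Broken Clocks  | Adams 
Silent Waters  | Adams 
The Glass Key  | Baker 
Midnight Sun   | Baker 
Paper Boats    | Nelson
Stone Bridges  | Baker 
The Old House  | Adams 
Falling Leaves | NULL  
Empty Rooms    | Nelson


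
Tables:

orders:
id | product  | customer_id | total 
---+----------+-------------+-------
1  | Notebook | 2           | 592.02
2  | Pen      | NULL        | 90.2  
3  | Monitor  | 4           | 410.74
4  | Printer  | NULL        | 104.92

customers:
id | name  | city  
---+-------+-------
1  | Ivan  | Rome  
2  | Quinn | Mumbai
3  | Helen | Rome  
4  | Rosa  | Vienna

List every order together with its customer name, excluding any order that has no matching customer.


INNER JOIN keeps only orders rows whose customer_id matches an id in customers. Walk through each order:
  - order 1 (Notebook): customer_id=2 -> matches Quinn
  - order 2 (Pen): customer_id=NULL, no match -> dropped
  - order 3 (Monitor): customer_id=4 -> matches Rosa
  - order 4 (Printer): customer_id=NULL, no match -> dropped
So 2 of 4 rows are dropped.

SQL:
SELECT a.product, b.name AS customer
FROM orders a
INNER JOIN customers b ON a.customer_id = b.id

Result:
product  | customer
---------+---------
Notebook | Quinn   
Monitor  | Rosa    


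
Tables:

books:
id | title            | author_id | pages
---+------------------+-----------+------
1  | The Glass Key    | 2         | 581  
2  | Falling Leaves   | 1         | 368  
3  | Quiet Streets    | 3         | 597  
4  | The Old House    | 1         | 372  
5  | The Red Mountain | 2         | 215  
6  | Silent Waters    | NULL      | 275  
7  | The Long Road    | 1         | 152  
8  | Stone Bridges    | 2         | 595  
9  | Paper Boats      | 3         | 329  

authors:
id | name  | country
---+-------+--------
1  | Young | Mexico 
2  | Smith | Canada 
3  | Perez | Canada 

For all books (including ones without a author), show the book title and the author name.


LEFT JOIN keeps every row from books (the left table); where author_id has no match in authors, the author columns become NULL. Walk through each book:
  - book 1 (The Glass Key): author_id=2 -> matches Smith
  - book 2 (Falling Leaves): author_id=1 -> matches Young
  - book 3 (Quiet Streets): author_id=3 -> matches Perez
  - book 4 (The Old House): author_id=1 -> matches Young
  - book 5 (The Red Mountain): author_id=2 -> matches Smith
  - book 6 (Silent Waters): author_id=NULL, no match -> kept with NULL
  - book 7 (The Long Road): author_id=1 -> matches Young
  - book 8 (Stone Bridges): author_id=2 -> matches Smith
  - book 9 (Paper Boats): author_id=3 -> matches Perez
All 9 rows appear; 1 has NULL author.

SQL:
SELECT a.title, b.name AS author
FROM books a
LEFT JOIN authors b ON a.author_id = b.id

Result:
title            | author
-----------------+-------
The Glass Key    | Smith 
Falling Leaves   | Young 
Quiet Streets    | Perez 
The Old House    | Young 
The Red Mountain | Smith 
Silent Waters    | NULL  
The Long Road    | Young 
Stone Bridges    | Smith 
Paper Boats      | Perez 


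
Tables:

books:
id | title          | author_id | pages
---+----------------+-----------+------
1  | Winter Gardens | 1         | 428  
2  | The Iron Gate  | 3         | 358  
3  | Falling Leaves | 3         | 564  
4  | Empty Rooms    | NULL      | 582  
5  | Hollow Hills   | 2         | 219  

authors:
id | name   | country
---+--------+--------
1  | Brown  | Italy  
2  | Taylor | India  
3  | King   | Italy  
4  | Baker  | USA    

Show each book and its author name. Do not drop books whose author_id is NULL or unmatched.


LEFT JOIN keeps every row from books (the left table); where author_id has no match in authors, the author columns become NULL. Walk through each book:
  - book 1 (Winter Gardens): author_id=1 -> matches Brown
  - book 2 (The Iron Gate): author_id=3 -> matches King
  - book 3 (Falling Leaves): author_id=3 -> matches King
  - book 4 (Empty Rooms): author_id=NULL, no match -> kept with NULL
  - book 5 (Hollow Hills): author_id=2 -> matches Taylor
All 5 rows appear; 1 has NULL author.

SQL:
SELECT a.title, b.name AS author
FROM books a
LEFT JOIN authors b ON a.author_id = b.id

Result:
title          | author
---------------+-------
Winter Gardens | Brown 
The Iron Gate  | King  
Falling Leaves | King  
Empty Rooms    | NULL  
Hollow Hills   | Taylor


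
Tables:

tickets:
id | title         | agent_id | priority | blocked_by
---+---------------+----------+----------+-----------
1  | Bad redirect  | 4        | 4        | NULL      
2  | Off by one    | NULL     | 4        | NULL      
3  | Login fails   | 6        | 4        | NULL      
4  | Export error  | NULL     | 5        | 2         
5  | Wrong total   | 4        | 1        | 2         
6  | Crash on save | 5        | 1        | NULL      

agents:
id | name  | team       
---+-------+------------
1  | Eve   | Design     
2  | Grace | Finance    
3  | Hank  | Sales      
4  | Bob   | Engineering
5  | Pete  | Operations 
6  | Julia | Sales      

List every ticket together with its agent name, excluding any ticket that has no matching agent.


INNER JOIN keeps only tickets rows whose agent_id matches an id in agents. Walk through each ticket:
  - ticket 1 (Bad redirect): agent_id=4 -> matches Bob
  - ticket 2 (Off by one): agent_id=NULL, no match -> dropped
  - ticket 3 (Login fails): agent_id=6 -> matches Julia
  - ticket 4 (Export error): agent_id=NULL, no match -> dropped
  - ticket 5 (Wrong total): agent_id=4 -> matches Bob
  - ticket 6 (Crash on save): agent_id=5 -> matches Pete
So 2 of 6 rows are dropped.

SQL:
SELECT a.title, b.name AS agent
FROM tickets a
INNER JOIN agents b ON a.agent_id = b.id

Result:
title         | agent
--------------+------
Bad redirect  | Bob  
Login fails   | Julia
Wrong total   | Bob  
Crash on save | Pete 


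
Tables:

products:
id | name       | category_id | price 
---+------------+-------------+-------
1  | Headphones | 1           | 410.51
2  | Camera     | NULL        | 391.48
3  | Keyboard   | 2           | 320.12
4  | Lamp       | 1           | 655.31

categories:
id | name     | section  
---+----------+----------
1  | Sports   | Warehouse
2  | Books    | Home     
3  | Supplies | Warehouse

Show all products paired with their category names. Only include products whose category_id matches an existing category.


INNER JOIN keeps only products rows whose category_id matches an id in categories. Walk through each product:
  - product 1 (Headphones): category_id=1 -> matches Sports
  - product 2 (Camera): category_id=NULL, no match -> dropped
  - product 3 (Keyboard): category_id=2 -> matches Books
  - product 4 (Lamp): category_id=1 -> matches Sports
So 1 of 4 rows is dropped.

SQL:
SELECT a.name, b.name AS category
FROM products a
INNER JOIN categories b ON a.category_id = b.id

Result:
name       | category
-----------+---------
Headphones | Sports  
Keyboard   | Books   
Lamp       | Sports  


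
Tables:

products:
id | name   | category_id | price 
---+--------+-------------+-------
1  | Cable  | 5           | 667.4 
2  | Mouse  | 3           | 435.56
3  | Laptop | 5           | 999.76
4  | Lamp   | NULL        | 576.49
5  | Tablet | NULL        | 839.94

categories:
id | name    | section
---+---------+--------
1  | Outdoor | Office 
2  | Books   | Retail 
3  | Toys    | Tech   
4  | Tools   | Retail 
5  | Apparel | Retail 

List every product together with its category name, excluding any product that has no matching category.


INNER JOIN keeps only products rows whose category_id matches an id in categories. Walk through each product:
  - product 1 (Cable): category_id=5 -> matches Apparel
  - product 2 (Mouse): category_id=3 -> matches Toys
  - product 3 (Laptop): category_id=5 -> matches Apparel
  - product 4 (Lamp): category_id=NULL, no match -> dropped
  - product 5 (Tablet): category_id=NULL, no match -> dropped
So 2 of 5 rows are dropped.

SQL:
SELECT a.name, b.name AS category
FROM products a
INNER JOIN categories b ON a.category_id = b.id

Result:
name   | category
-------+---------
Cable  | Apparel 
Mouse  | Toys    
Laptop | Apparel 


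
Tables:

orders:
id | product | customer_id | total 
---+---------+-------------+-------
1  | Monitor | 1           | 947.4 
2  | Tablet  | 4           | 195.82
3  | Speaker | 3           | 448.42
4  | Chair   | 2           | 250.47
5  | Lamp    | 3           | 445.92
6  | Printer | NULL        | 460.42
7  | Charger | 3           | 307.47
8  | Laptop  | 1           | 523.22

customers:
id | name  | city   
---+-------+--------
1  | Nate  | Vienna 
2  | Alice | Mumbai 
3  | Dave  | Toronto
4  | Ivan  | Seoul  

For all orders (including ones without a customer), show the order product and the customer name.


LEFT JOIN keeps every row from orders (the left table); where customer_id has no match in customers, the customer columns become NULL. Walk through each order:
  - order 1 (Monitor): customer_id=1 -> matches Nate
  - order 2 (Tablet): customer_id=4 -> matches Ivan
  - order 3 (Speaker): customer_id=3 -> matches Dave
  - order 4 (Chair): customer_id=2 -> matches Alice
  - order 5 (Lamp): customer_id=3 -> matches Dave
  - order 6 (Printer): customer_id=NULL, no match -> kept with NULL
  - order 7 (Charger): customer_id=3 -> matches Dave
  - order 8 (Laptop): customer_id=1 -> matches Nate
All 8 rows appear; 1 has NULL customer.

SQL:
SELECT a.product, b.name AS customer
FROM orders a
LEFT JOIN customers b ON a.customer_id = b.id

Result:
product | customer
--------+---------
Monitor | Nate    
Tablet  | Ivan    
Speaker | Dave    
Chair   | Alice   
Lamp    | Dave    
Printer | NULL    
Charger | Dave    
Laptop  | Nate    


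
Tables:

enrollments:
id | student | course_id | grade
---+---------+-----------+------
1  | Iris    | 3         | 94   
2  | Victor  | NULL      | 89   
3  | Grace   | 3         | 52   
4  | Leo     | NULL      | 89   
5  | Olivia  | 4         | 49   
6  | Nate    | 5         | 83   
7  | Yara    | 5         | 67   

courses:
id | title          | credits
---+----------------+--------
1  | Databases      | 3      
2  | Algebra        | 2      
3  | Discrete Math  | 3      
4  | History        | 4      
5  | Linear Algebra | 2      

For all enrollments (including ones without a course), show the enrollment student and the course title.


LEFT JOIN keeps every row from enrollments (the left table); where course_id has no match in courses, the course columns become NULL. Walk through each enrollment:
  - enrollment 1 (Iris): course_id=3 -> matches Discrete Math
  - enrollment 2 (Victor): course_id=NULL, no match -> kept with NULL
  - enrollment 3 (Grace): course_id=3 -> matches Discrete Math
  - enrollment 4 (Leo): course_id=NULL, no match -> kept with NULL
  - enrollment 5 (Olivia): course_id=4 -> matches History
  - enrollment 6 (Nate): course_id=5 -> matches Linear Algebra
  - enrollment 7 (Yara): course_id=5 -> matches Linear Algebra
All 7 rows appear; 2 have NULL course.

SQL:
SELECT a.student, b.title AS course
FROM enrollments a
LEFT JOIN courses b ON a.course_id = b.id

Result:
student | course        
--------+---------------
Iris    | Discrete Math 
Victor  | NULL          
Grace   | Discrete Math 
Leo     | NULL          
Olivia  | History       
Nate    | Linear Algebra
Yara    | Linear Algebra


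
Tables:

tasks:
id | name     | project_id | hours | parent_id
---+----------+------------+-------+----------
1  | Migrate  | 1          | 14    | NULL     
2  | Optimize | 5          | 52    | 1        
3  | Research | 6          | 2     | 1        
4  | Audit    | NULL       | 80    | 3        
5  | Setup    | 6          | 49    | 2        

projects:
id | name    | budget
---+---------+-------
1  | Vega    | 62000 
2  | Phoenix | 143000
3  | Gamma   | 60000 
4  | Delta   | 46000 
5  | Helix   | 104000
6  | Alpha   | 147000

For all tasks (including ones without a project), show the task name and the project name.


LEFT JOIN keeps every row from tasks (the left table); where project_id has no match in projects, the project columns become NULL. Walk through each task:
  - task 1 (Migrate): project_id=1 -> matches Vega
  - task 2 (Optimize): project_id=5 -> matches Helix
  - task 3 (Research): project_id=6 -> matches Alpha
  - task 4 (Audit): project_id=NULL, no match -> kept with NULL
  - task 5 (Setup): project_id=6 -> matches Alpha
All 5 rows appear; 1 has NULL project.

SQL:
SELECT a.name, b.name AS project
FROM tasks a
LEFT JOIN projects b ON a.project_id = b.id

Result:
name     | project
---------+--------
Migrate  | Vega   
Optimize | Helix  
Research | Alpha  
Audit    | NULL   
Setup    | Alpha  


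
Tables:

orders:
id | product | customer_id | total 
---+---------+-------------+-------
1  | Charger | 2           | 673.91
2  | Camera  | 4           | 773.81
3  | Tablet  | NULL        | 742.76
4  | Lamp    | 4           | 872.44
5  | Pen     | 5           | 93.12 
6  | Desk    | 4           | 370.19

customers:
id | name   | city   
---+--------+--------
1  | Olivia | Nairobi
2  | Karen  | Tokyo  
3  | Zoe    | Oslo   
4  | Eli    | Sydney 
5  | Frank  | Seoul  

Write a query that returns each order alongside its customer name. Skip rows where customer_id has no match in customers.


INNER JOIN keeps only orders rows whose customer_id matches an id in customers. Walk through each order:
  - order 1 (Charger): customer_id=2 -> matches Karen
  - order 2 (Camera): customer_id=4 -> matches Eli
  - order 3 (Tablet): customer_id=NULL, no match -> dropped
  - order 4 (Lamp): customer_id=4 -> matches Eli
  - order 5 (Pen): customer_id=5 -> matches Frank
  - order 6 (Desk): customer_id=4 -> matches Eli
So 1 of 6 rows is dropped.

SQL:
SELECT a.product, b.name AS customer
FROM orders a
INNER JOIN customers b ON a.customer_id = b.id

Result:
product | customer
--------+---------
Charger | Karen   
Camera  | Eli     
Lamp    | Eli     
Pen     | Frank   
Desk    | Eli     


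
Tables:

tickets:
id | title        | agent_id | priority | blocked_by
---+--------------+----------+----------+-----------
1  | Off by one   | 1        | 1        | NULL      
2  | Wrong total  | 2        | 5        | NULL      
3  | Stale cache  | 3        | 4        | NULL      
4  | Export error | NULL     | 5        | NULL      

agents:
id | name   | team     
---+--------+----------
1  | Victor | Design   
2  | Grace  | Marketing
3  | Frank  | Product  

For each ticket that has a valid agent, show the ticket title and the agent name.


INNER JOIN keeps only tickets rows whose agent_id matches an id in agents. Walk through each ticket:
  - ticket 1 (Off by one): agent_id=1 -> matches Victor
  - ticket 2 (Wrong total): agent_id=2 -> matches Grace
  - ticket 3 (Stale cache): agent_id=3 -> matches Frank
  - ticket 4 (Export error): agent_id=NULL, no match -> dropped
So 1 of 4 rows is dropped.

SQL:
SELECT a.title, b.name AS agent
FROM tickets a
INNER JOIN agents b ON a.agent_id = b.id

Result:
title       | agent 
------------+-------
Off by one  | Victor
Wrong total | Grace 
Stale cache | Frank 


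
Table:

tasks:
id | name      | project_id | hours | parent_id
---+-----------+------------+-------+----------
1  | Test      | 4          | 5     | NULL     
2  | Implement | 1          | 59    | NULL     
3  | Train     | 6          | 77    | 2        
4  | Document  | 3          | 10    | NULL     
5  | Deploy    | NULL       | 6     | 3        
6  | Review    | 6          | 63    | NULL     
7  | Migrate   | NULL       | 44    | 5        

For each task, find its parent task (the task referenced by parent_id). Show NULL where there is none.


This is a self-join: tasks is joined to a second copy of itself, matching each row's parent_id to another row's id. Use LEFT JOIN so rows with parent_id=NULL are kept.
  - task 1 (Test): parent_id=NULL -> NULL
  - task 2 (Implement): parent_id=NULL -> NULL
  - task 3 (Train): parent_id=2 -> Implement
  - task 4 (Document): parent_id=NULL -> NULL
  - task 5 (Deploy): parent_id=3 -> Train
  - task 6 (Review): parent_id=NULL -> NULL
  - task 7 (Migrate): parent_id=5 -> Deploy

SQL:
SELECT a.name AS item, b.name AS parent
FROM tasks a
LEFT JOIN tasks b ON a.parent_id = b.id

Result:
item      | parent   
----------+----------
Test      | NULL     
Implement | NULL     
Train     | Implement
Document  | NULL     
Deploy    | Train    
Review    | NULL     
Migrate   | Deploy   


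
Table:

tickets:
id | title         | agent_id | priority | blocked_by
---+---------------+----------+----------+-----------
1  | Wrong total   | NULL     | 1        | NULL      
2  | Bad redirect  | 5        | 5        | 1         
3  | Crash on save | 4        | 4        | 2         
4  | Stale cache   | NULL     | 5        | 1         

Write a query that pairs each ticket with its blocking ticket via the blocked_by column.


This is a self-join: tickets is joined to a second copy of itself, matching each row's blocked_by to another row's id. Use LEFT JOIN so rows with blocked_by=NULL are kept.
  - ticket 1 (Wrong total): blocked_by=NULL -> NULL
  - ticket 2 (Bad redirect): blocked_by=1 -> Wrong total
  - ticket 3 (Crash on save): blocked_by=2 -> Bad redirect
  - ticket 4 (Stale cache): blocked_by=1 -> Wrong total

SQL:
SELECT a.title AS item, b.title AS blocked_by
FROM tickets a
LEFT JOIN tickets b ON a.blocked_by = b.id

Result:
item          | blocked_by  
--------------+-------------
Wrong total   | NULL        
Bad redirect  | Wrong total 
Crash on save | Bad redirect
Stale cache   | Wrong total 


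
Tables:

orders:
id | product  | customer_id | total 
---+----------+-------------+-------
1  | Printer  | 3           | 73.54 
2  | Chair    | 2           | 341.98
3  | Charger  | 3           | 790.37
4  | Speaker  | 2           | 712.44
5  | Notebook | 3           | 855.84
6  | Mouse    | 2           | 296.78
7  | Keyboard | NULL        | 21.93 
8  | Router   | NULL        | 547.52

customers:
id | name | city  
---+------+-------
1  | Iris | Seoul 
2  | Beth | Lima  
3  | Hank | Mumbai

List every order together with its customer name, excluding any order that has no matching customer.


INNER JOIN keeps only orders rows whose customer_id matches an id in customers. Walk through each order:
  - order 1 (Printer): customer_id=3 -> matches Hank
  - order 2 (Chair): customer_id=2 -> matches Beth
  - order 3 (Charger): customer_id=3 -> matches Hank
  - order 4 (Speaker): customer_id=2 -> matches Beth
  - order 5 (Notebook): customer_id=3 -> matches Hank
  - order 6 (Mouse): customer_id=2 -> matches Beth
  - order 7 (Keyboard): customer_id=NULL, no match -> dropped
  - order 8 (Router): customer_id=NULL, no match -> dropped
So 2 of 8 rows are dropped.

SQL:
SELECT a.product, b.name AS customer
FROM orders a
INNER JOIN customers b ON a.customer_id = b.id

Result:
product  | customer
---------+---------
Printer  | Hank    
Chair    | Beth    
Charger  | Hank    
Speaker  | Beth    
Notebook | Hank    
Mouse    | Beth    
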